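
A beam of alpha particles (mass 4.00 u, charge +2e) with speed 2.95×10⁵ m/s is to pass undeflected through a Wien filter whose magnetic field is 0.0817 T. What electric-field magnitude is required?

For straight-line motion qE = qvB, so E = vB.
E = 2.95×10⁵ × 0.0817 = 2.41×10⁴ V/m.

E = 2.41×10⁴ V/m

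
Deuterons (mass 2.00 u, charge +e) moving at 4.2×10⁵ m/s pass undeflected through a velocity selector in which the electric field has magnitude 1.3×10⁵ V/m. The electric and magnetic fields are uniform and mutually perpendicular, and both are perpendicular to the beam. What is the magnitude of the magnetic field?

B = 0.31 T

Balance of forces in the selector: qE = qvB ⇒ B = E/v.
B = 1.3×10⁵/4.2×10⁵ = 0.31 T.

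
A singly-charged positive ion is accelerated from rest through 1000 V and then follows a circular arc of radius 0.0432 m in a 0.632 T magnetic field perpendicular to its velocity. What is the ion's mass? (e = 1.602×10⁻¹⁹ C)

m ≈ 5.97×10⁻²⁶ kg

Combine |q|V = ½mv² and r = mv/(|q|B): eliminate v to get m = qB²r²/(2V).
m = (1.602×10⁻¹⁹)(0.632)²(0.0432)²/(2·1000) ≈ 5.97×10⁻²⁶ kg.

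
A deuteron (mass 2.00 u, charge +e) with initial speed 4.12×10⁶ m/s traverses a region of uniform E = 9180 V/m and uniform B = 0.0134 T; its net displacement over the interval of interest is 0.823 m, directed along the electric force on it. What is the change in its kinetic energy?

The magnetic force is always ⟂ v and does no work; only the electric force changes KE.
ΔKE = F_E · d = |q|E d = (1.602×10⁻¹⁹)(9180)(0.823) ≈ 1.21×10⁻¹⁵ J.

ΔKE ≈ 1.21×10⁻¹⁵ J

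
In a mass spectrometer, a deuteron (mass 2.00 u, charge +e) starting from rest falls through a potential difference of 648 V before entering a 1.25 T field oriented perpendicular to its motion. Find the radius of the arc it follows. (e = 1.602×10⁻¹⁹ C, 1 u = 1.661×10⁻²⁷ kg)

Acceleration: |q|V = ½mv² ⇒ v = √(2|q|V/m) = √(2·1.602×10⁻¹⁹·648/3.322×10⁻²⁷) ≈ 2.500×10⁵ m/s.
In the field: r = mv/(|q|B) = (3.322×10⁻²⁷)(2.500×10⁵)/((1.602×10⁻¹⁹)(1.25)) ≈ 4.15×10⁻³ m.

r ≈ 4.15×10⁻³ m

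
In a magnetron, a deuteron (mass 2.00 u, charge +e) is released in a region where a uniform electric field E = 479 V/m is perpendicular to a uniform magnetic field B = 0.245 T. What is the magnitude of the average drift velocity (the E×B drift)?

v_d ≈ 1960 m/s

The steady drift has the magnetic force balancing the electric force, so v_d = E/B.
v_d = 479/0.245 = 1960 m/s.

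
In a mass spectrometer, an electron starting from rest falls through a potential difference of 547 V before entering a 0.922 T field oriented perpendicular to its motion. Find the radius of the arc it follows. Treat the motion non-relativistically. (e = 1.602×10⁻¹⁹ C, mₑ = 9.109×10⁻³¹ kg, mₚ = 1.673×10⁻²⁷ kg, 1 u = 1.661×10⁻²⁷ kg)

Acceleration: |q|V = ½mv² ⇒ v = √(2|q|V/m) = √(2·1.602×10⁻¹⁹·547/9.109×10⁻³¹) ≈ 1.387×10⁷ m/s.
In the field: r = mv/(|q|B) = (9.109×10⁻³¹)(1.387×10⁷)/((1.602×10⁻¹⁹)(0.922)) ≈ 8.55×10⁻⁵ m.

r ≈ 8.55×10⁻⁵ m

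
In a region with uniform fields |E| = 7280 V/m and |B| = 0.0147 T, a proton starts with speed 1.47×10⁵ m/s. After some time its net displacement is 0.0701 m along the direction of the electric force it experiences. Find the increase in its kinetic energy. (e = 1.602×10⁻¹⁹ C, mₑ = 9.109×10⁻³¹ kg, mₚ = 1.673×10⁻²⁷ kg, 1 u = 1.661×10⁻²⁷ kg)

ΔKE ≈ 8.18×10⁻¹⁷ J

The magnetic force is always ⟂ v and does no work; only the electric force changes KE.
ΔKE = F_E · d = |q|E d = (1.602×10⁻¹⁹)(7280)(0.0701) ≈ 8.18×10⁻¹⁷ J.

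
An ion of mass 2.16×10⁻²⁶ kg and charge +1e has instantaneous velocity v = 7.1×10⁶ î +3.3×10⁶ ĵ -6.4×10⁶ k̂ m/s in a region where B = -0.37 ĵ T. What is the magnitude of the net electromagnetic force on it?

|F| ≈ 5.67×10⁻¹³ N

v×B = (-2.37×10⁶, 0, -2.63×10⁶) N/C.
F = q v×B = (1.602×10⁻¹⁹ C)·(-2.37×10⁶, 0, -2.63×10⁶) = (-3.79×10⁻¹³, 0, -4.21×10⁻¹³) N.
|F| = 5.67×10⁻¹³ N.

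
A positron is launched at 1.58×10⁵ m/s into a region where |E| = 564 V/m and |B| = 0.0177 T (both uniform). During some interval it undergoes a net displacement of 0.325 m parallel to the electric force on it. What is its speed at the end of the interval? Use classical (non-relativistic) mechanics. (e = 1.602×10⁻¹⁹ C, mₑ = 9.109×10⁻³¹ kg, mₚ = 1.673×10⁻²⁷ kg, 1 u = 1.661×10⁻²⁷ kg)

v_f ≈ 8.03×10⁶ m/s

B does no work; ΔKE = |q|E d.
½mv_f² = ½mv₀² + |q|Ed = ½(9.109×10⁻³¹)(1.58×10⁵)² + (1.602×10⁻¹⁹)(564)(0.325) ≈ 1.137×10⁻²⁰ J + 2.936×10⁻¹⁷ J ≈ 2.938×10⁻¹⁷ J.
v_f = √(2·2.938×10⁻¹⁷/9.109×10⁻³¹) ≈ 8.03×10⁶ m/s.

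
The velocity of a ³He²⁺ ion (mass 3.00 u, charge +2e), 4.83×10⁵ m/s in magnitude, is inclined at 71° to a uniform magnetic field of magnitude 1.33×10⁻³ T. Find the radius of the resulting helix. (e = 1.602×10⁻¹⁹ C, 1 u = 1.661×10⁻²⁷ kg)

v⊥ = v sinθ = 4.83×10⁵·sin71° ≈ 4.567×10⁵ m/s.
r = m v⊥/(|q|B) = (4.983×10⁻²⁷)(4.567×10⁵)/((3.204×10⁻¹⁹)(1.33×10⁻³)) ≈ 5.34 m.

r ≈ 5.34 m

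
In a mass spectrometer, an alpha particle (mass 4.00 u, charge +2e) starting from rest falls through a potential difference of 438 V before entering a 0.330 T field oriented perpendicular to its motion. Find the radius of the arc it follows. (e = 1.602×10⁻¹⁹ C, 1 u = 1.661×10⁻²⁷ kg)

Acceleration: |q|V = ½mv² ⇒ v = √(2|q|V/m) = √(2·3.204×10⁻¹⁹·438/6.644×10⁻²⁷) ≈ 2.055×10⁵ m/s.
In the field: r = mv/(|q|B) = (6.644×10⁻²⁷)(2.055×10⁵)/((3.204×10⁻¹⁹)(0.330)) ≈ 0.0129 m.

r ≈ 0.0129 m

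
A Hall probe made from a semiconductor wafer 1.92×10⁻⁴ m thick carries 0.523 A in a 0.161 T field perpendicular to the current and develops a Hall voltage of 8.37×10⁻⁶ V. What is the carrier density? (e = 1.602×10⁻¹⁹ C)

n ≈ 3.27×10²⁶ m⁻³

From V_H = IB/(n e t), n = IB/(V_H e t).
n = (0.523)(0.161)/((8.37×10⁻⁶)(1.602×10⁻¹⁹)(1.92×10⁻⁴)) ≈ 3.27×10²⁶ m⁻³.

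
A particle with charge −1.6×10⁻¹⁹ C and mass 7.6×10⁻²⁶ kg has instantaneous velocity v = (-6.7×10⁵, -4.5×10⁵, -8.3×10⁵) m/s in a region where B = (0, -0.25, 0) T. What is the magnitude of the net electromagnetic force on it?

|F| ≈ 4.27×10⁻¹⁴ N

v×B = (-2.08×10⁵, 0, 1.68×10⁵) N/C.
F = q v×B = (−1.6×10⁻¹⁹ C)·(-2.08×10⁵, 0, 1.68×10⁵) = (3.32×10⁻¹⁴, 0, -2.68×10⁻¹⁴) N.
|F| = 4.27×10⁻¹⁴ N.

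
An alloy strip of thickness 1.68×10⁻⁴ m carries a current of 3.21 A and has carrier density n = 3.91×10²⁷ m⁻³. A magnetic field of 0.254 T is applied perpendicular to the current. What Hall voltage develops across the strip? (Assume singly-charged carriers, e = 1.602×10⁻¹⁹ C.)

V_H = IB/(n e t).
V_H = (3.21)(0.254)/((3.91×10²⁷)(1.602×10⁻¹⁹)(1.68×10⁻⁴)) ≈ 7.75×10⁻⁶ V.

V_H ≈ 7.75×10⁻⁶ V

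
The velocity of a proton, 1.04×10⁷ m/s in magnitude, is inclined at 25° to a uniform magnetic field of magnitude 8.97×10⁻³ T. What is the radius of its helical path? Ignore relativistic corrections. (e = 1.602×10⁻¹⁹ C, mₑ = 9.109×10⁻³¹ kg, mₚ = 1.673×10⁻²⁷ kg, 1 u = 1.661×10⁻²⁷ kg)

v⊥ = v sinθ = 1.04×10⁷·sin25° ≈ 4.395×10⁶ m/s.
r = m v⊥/(|q|B) = (1.673×10⁻²⁷)(4.395×10⁶)/((1.602×10⁻¹⁹)(8.97×10⁻³)) ≈ 5.12 m.

r ≈ 5.12 m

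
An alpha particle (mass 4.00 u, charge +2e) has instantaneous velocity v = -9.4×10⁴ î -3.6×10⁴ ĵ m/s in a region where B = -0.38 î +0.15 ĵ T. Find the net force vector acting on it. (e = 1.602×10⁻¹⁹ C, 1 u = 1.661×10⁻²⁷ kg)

v×B = (0, 0, -2.78×10⁴) N/C.
F = q v×B = (3.204×10⁻¹⁹ C)·(0, 0, -2.78×10⁴) = (0, 0, -8.90×10⁻¹⁵) N.

F ≈ (0, 0, -8.90×10⁻¹⁵) N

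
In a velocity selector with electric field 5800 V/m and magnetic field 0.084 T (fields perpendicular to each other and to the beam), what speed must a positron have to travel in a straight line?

v = 6.9×10⁴ m/s

Zero net Lorentz force requires |qE| = |q v×B|, i.e. E = vB.
v = E/B = 5800/0.084 = 6.9×10⁴ m/s.
The result is independent of the particle's charge and mass.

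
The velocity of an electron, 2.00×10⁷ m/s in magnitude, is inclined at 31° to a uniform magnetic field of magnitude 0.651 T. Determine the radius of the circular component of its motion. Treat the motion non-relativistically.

v⊥ = v sinθ = 2.00×10⁷·sin31° ≈ 1.030×10⁷ m/s.
r = m v⊥/(|q|B) = (9.109×10⁻³¹)(1.030×10⁷)/((1.602×10⁻¹⁹)(0.651)) ≈ 9.00×10⁻⁵ m.

r ≈ 9.00×10⁻⁵ m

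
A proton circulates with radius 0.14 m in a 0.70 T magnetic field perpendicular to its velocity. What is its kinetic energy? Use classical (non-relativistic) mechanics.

KE ≈ 7.4×10⁻¹⁴ J

v = |q|Br/m, then KE = ½mv² = (qBr)²/(2m).
v = (1.602×10⁻¹⁹)(0.70)(0.14)/1.673×10⁻²⁷ ≈ 9.384×10⁶ m/s.
KE = ½(1.673×10⁻²⁷)(9.384×10⁶)² ≈ 7.4×10⁻¹⁴ J.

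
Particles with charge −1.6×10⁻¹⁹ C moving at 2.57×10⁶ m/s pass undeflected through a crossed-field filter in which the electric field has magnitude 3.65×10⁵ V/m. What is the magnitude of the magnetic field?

Balance of forces in the selector: qE = qvB ⇒ B = E/v.
B = 3.65×10⁵/2.57×10⁶ = 0.142 T.

B = 0.142 T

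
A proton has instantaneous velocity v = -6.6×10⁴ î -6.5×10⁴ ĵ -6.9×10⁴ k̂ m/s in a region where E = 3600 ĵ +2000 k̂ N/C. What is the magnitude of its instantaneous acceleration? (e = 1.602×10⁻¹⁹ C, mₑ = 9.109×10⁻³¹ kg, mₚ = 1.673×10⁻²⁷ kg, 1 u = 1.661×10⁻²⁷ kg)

|a| ≈ 3.94×10¹¹ m/s²

Only an electric field acts, so F = qE = (1.602×10⁻¹⁹ C)·(0, 3600, 2000) = (0, 5.77×10⁻¹⁶, 3.20×10⁻¹⁶) N.
|a| = |F|/m = 6.597×10⁻¹⁶/1.673×10⁻²⁷ ≈ 3.94×10¹¹ m/s².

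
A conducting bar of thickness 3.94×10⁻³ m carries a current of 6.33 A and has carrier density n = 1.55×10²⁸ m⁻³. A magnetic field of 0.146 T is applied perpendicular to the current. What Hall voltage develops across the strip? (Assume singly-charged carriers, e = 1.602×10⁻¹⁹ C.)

V_H ≈ 9.45×10⁻⁸ V

V_H = IB/(n e t).
V_H = (6.33)(0.146)/((1.55×10²⁸)(1.602×10⁻¹⁹)(3.94×10⁻³)) ≈ 9.45×10⁻⁸ V.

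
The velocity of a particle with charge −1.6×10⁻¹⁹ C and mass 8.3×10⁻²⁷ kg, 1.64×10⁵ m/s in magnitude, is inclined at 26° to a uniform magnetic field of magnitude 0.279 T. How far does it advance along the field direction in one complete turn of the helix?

v∥ = v cosθ = 1.64×10⁵·cos26° ≈ 1.474×10⁵ m/s.
T = 2πm/(|q|B) = 2π(8.3×10⁻²⁷)/((1.6×10⁻¹⁹)(0.279)) ≈ 1.168×10⁻⁶ s.
pitch = v∥ T = (1.474×10⁵)(1.168×10⁻⁶) ≈ 0.172 m.

p ≈ 0.172 m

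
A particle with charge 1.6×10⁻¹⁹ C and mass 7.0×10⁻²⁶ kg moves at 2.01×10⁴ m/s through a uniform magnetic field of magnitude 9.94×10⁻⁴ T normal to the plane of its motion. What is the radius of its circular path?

The magnetic force provides the centripetal force: |q|vB = mv²/r.
r = mv/(|q|B) = (7.0×10⁻²⁶)(2.01×10⁴)/((1.6×10⁻¹⁹)(9.94×10⁻⁴)) ≈ 8.85 m.

r ≈ 8.85 m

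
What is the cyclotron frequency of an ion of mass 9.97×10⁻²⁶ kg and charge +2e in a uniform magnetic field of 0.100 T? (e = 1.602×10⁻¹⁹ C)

f ≈ 5.11×10⁴ Hz

f = |q|B/(2πm).
f = (3.204×10⁻¹⁹)(0.100)/(2π·9.97×10⁻²⁶) ≈ 5.11×10⁴ Hz.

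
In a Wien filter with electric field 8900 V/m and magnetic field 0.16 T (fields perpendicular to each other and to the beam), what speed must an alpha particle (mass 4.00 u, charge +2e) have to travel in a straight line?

v = 5.6×10⁴ m/s

For undeflected motion the electric and magnetic forces balance: qE = qvB.
v = E/B = 8900/0.16 = 5.6×10⁴ m/s.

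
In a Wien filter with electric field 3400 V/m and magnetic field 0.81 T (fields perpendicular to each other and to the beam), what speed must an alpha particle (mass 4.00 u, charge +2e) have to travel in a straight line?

v = 4200 m/s

Zero net Lorentz force requires |qE| = |q v×B|, i.e. E = vB.
v = E/B = 3400/0.81 = 4200 m/s.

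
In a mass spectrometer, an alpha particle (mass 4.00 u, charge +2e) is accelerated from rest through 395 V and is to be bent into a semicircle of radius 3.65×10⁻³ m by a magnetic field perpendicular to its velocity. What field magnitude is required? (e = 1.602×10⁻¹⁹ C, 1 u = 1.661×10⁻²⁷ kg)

B ≈ 1.11 T

v = √(2|q|V/m) = √(2·3.204×10⁻¹⁹·395/6.644×10⁻²⁷) ≈ 1.952×10⁵ m/s.
B = mv/(|q|r) = (6.644×10⁻²⁷)(1.952×10⁵)/((3.204×10⁻¹⁹)(3.65×10⁻³)) ≈ 1.11 T.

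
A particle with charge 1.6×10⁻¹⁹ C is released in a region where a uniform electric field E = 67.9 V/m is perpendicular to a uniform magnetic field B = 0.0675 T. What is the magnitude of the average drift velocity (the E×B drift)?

v_d ≈ 1010 m/s

In crossed fields the guiding centre drifts at v_d = |E×B|/B² = E/B, independent of charge and mass.
v_d = 67.9/0.0675 = 1010 m/s.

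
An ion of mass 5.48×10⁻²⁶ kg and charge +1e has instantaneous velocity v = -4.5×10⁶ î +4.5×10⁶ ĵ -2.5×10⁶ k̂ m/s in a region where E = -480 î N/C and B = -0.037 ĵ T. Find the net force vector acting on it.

v×B = (-9.25×10⁴, 0, 1.66×10⁵) N/C.
E + v×B = (-9.30×10⁴, 0, 1.66×10⁵) N/C.
F = q(E + v×B) = (1.602×10⁻¹⁹ C)·(-9.30×10⁴, 0, 1.66×10⁵) = (-1.49×10⁻¹⁴, 0, 2.67×10⁻¹⁴) N.

F ≈ (-1.49×10⁻¹⁴, 0, 2.67×10⁻¹⁴) N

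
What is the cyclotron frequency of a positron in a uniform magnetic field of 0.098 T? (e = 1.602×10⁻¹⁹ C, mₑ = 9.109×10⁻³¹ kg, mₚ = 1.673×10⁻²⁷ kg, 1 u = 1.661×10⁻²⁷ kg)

f = |q|B/(2πm).
f = (1.602×10⁻¹⁹)(0.098)/(2π·9.109×10⁻³¹) ≈ 2.7×10⁹ Hz.

f ≈ 2.7×10⁹ Hz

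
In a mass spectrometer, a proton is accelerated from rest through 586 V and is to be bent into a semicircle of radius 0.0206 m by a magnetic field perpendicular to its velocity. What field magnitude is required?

v = √(2|q|V/m) = √(2·1.602×10⁻¹⁹·586/1.673×10⁻²⁷) ≈ 3.350×10⁵ m/s.
B = mv/(|q|r) = (1.673×10⁻²⁷)(3.350×10⁵)/((1.602×10⁻¹⁹)(0.0206)) ≈ 0.170 T.

B ≈ 0.170 T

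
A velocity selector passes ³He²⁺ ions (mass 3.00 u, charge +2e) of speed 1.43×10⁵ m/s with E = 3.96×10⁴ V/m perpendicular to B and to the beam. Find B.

Balance of forces in the selector: qE = qvB ⇒ B = E/v.
B = 3.96×10⁴/1.43×10⁵ = 0.277 T.

B = 0.277 T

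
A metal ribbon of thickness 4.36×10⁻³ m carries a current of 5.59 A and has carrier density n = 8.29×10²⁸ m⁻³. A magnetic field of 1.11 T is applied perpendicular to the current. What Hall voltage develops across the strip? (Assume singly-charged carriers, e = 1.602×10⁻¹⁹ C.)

V_H = IB/(n e t).
V_H = (5.59)(1.11)/((8.29×10²⁸)(1.602×10⁻¹⁹)(4.36×10⁻³)) ≈ 1.07×10⁻⁷ V.

V_H ≈ 1.07×10⁻⁷ V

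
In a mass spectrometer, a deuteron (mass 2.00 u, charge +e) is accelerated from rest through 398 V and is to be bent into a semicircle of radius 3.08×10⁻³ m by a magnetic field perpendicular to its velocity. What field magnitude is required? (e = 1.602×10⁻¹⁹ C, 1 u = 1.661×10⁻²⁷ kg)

v = √(2|q|V/m) = √(2·1.602×10⁻¹⁹·398/3.322×10⁻²⁷) ≈ 1.959×10⁵ m/s.
B = mv/(|q|r) = (3.322×10⁻²⁷)(1.959×10⁵)/((1.602×10⁻¹⁹)(3.08×10⁻³)) ≈ 1.32 T.

B ≈ 1.32 T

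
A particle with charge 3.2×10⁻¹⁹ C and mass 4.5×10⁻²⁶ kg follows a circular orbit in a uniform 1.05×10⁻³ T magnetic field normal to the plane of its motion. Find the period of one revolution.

T ≈ 8.41×10⁻⁴ s

The cyclotron period depends only on m, q, B: T = 2πm/(|q|B).
T = 2π(4.5×10⁻²⁶)/((3.2×10⁻¹⁹)(1.05×10⁻³)) ≈ 8.41×10⁻⁴ s.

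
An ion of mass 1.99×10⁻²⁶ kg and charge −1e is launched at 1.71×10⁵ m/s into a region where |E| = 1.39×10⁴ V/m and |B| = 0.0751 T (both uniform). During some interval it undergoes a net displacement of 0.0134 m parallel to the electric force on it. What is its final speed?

B does no work; ΔKE = |q|E d.
½mv_f² = ½mv₀² + |q|Ed = ½(1.99×10⁻²⁶)(1.71×10⁵)² + (1.602×10⁻¹⁹)(1.39×10⁴)(0.0134) ≈ 2.909×10⁻¹⁶ J + 2.984×10⁻¹⁷ J ≈ 3.208×10⁻¹⁶ J.
v_f = √(2·3.208×10⁻¹⁶/1.99×10⁻²⁶) ≈ 1.80×10⁵ m/s.

v_f ≈ 1.80×10⁵ m/s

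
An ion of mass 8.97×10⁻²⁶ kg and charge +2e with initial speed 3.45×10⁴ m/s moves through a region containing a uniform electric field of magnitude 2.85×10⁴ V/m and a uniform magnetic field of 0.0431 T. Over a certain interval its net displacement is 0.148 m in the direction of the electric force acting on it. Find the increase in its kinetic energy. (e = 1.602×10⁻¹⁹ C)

The magnetic force is always ⟂ v and does no work; only the electric force changes KE.
ΔKE = F_E · d = |q|E d = (3.204×10⁻¹⁹)(2.85×10⁴)(0.148) ≈ 1.35×10⁻¹⁵ J.

ΔKE ≈ 1.35×10⁻¹⁵ J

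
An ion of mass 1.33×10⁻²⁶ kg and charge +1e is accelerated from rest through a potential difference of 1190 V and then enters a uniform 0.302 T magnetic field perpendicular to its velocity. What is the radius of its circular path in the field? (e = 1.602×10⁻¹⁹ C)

r ≈ 0.0465 m

Acceleration: |q|V = ½mv² ⇒ v = √(2|q|V/m) = √(2·1.602×10⁻¹⁹·1190/1.33×10⁻²⁶) ≈ 1.693×10⁵ m/s.
In the field: r = mv/(|q|B) = (1.33×10⁻²⁶)(1.693×10⁵)/((1.602×10⁻¹⁹)(0.302)) ≈ 0.0465 m.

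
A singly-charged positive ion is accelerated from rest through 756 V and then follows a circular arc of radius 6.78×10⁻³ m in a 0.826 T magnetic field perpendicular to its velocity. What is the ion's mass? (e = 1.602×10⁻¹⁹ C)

m ≈ 3.32×10⁻²⁷ kg

Combine |q|V = ½mv² and r = mv/(|q|B): eliminate v to get m = qB²r²/(2V).
m = (1.602×10⁻¹⁹)(0.826)²(6.78×10⁻³)²/(2·756) ≈ 3.32×10⁻²⁷ kg.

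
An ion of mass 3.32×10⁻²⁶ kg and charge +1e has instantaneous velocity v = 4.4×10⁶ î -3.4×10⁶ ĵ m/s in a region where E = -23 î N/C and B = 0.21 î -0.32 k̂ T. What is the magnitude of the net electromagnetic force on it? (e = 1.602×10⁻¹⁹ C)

|F| ≈ 3.07×10⁻¹³ N

v×B = (1.09×10⁶, 1.41×10⁶, 7.14×10⁵) N/C.
E + v×B = (1.09×10⁶, 1.41×10⁶, 7.14×10⁵) N/C.
F = q(E + v×B) = (1.602×10⁻¹⁹ C)·(1.09×10⁶, 1.41×10⁶, 7.14×10⁵) = (1.74×10⁻¹³, 2.26×10⁻¹³, 1.14×10⁻¹³) N.
|F| = 3.07×10⁻¹³ N.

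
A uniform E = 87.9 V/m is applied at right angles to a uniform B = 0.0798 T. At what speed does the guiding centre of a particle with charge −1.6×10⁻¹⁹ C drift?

v_d ≈ 1100 m/s

The steady drift has the magnetic force balancing the electric force, so v_d = E/B.
v_d = 87.9/0.0798 = 1100 m/s.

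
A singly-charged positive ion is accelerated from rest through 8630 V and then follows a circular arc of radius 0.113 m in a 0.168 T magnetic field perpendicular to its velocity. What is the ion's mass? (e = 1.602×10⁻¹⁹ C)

Combine |q|V = ½mv² and r = mv/(|q|B): eliminate v to get m = qB²r²/(2V).
m = (1.602×10⁻¹⁹)(0.168)²(0.113)²/(2·8630) ≈ 3.35×10⁻²⁷ kg.

m ≈ 3.35×10⁻²⁷ kg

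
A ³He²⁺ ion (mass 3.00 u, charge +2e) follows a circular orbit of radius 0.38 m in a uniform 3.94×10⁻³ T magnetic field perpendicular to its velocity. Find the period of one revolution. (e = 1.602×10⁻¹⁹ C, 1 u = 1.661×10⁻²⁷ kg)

The cyclotron period depends only on m, q, B: T = 2πm/(|q|B).
T = 2π(4.983×10⁻²⁷)/((3.204×10⁻¹⁹)(3.94×10⁻³)) ≈ 2.48×10⁻⁵ s.

T ≈ 2.48×10⁻⁵ s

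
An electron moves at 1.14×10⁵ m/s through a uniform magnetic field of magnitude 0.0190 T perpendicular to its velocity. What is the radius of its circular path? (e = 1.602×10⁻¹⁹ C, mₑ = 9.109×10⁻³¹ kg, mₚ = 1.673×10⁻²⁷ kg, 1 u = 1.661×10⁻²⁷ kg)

r ≈ 3.41×10⁻⁵ m

The magnetic force provides the centripetal force: |q|vB = mv²/r.
r = mv/(|q|B) = (9.109×10⁻³¹)(1.14×10⁵)/((1.602×10⁻¹⁹)(0.0190)) ≈ 3.41×10⁻⁵ m.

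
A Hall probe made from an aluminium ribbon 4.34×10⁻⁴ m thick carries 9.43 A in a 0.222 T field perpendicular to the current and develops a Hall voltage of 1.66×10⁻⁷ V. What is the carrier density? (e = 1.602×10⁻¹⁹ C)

From V_H = IB/(n e t), n = IB/(V_H e t).
n = (9.43)(0.222)/((1.66×10⁻⁷)(1.602×10⁻¹⁹)(4.34×10⁻⁴)) ≈ 1.81×10²⁹ m⁻³.

n ≈ 1.81×10²⁹ m⁻³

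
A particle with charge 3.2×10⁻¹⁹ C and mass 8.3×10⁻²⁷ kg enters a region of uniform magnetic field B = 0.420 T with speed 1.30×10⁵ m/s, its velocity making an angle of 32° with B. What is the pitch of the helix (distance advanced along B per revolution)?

v∥ = v cosθ = 1.30×10⁵·cos32° ≈ 1.102×10⁵ m/s.
T = 2πm/(|q|B) = 2π(8.3×10⁻²⁷)/((3.2×10⁻¹⁹)(0.420)) ≈ 3.880×10⁻⁷ s.
pitch = v∥ T = (1.102×10⁵)(3.880×10⁻⁷) ≈ 0.0428 m.

p ≈ 0.0428 m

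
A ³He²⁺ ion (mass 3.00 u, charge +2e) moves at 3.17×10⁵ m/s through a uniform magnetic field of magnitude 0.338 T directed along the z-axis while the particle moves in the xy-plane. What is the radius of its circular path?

r ≈ 0.0146 m

The magnetic force provides the centripetal force: |q|vB = mv²/r.
r = mv/(|q|B) = (4.983×10⁻²⁷)(3.17×10⁵)/((3.204×10⁻¹⁹)(0.338)) ≈ 0.0146 m.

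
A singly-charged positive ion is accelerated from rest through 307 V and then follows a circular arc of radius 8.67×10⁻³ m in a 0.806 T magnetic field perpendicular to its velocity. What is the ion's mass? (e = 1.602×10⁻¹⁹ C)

Combine |q|V = ½mv² and r = mv/(|q|B): eliminate v to get m = qB²r²/(2V).
m = (1.602×10⁻¹⁹)(0.806)²(8.67×10⁻³)²/(2·307) ≈ 1.27×10⁻²⁶ kg.

m ≈ 1.27×10⁻²⁶ kg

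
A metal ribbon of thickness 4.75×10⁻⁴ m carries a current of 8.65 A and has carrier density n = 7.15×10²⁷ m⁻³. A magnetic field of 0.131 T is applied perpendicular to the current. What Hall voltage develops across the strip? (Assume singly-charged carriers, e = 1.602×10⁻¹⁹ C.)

V_H ≈ 2.08×10⁻⁶ V

V_H = IB/(n e t).
V_H = (8.65)(0.131)/((7.15×10²⁷)(1.602×10⁻¹⁹)(4.75×10⁻⁴)) ≈ 2.08×10⁻⁶ V.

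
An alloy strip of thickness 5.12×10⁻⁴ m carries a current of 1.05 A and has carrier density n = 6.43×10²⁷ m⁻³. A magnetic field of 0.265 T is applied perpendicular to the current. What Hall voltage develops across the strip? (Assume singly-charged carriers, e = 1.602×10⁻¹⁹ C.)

V_H ≈ 5.28×10⁻⁷ V

V_H = IB/(n e t).
V_H = (1.05)(0.265)/((6.43×10²⁷)(1.602×10⁻¹⁹)(5.12×10⁻⁴)) ≈ 5.28×10⁻⁷ V.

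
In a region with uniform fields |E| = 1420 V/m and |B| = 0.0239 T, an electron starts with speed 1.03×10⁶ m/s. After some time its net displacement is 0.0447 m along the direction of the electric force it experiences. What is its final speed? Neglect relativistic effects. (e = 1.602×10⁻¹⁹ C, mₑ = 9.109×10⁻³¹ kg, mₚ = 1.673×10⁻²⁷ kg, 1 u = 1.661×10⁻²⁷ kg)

v_f ≈ 4.84×10⁶ m/s

B does no work; ΔKE = |q|E d.
½mv_f² = ½mv₀² + |q|Ed = ½(9.109×10⁻³¹)(1.03×10⁶)² + (1.602×10⁻¹⁹)(1420)(0.0447) ≈ 4.832×10⁻¹⁹ J + 1.017×10⁻¹⁷ J ≈ 1.065×10⁻¹⁷ J.
v_f = √(2·1.065×10⁻¹⁷/9.109×10⁻³¹) ≈ 4.84×10⁶ m/s.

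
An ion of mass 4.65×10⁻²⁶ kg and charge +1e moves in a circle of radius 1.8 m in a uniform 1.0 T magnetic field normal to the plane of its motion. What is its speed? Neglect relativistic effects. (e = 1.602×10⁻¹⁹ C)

v ≈ 6.2×10⁶ m/s

From |q|vB = mv²/r, v = |q|Br/m.
v = (1.602×10⁻¹⁹)(1.0)(1.8)/4.65×10⁻²⁶ ≈ 6.2×10⁶ m/s.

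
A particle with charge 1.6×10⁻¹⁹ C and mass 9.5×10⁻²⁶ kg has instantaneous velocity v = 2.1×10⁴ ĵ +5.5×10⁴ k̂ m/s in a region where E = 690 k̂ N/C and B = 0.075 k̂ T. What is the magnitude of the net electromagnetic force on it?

|F| ≈ 2.75×10⁻¹⁶ N

v×B = (1580, 0, 0) N/C.
E + v×B = (1580, 0, 690) N/C.
F = q(E + v×B) = (1.6×10⁻¹⁹ C)·(1580, 0, 690) = (2.52×10⁻¹⁶, 0, 1.10×10⁻¹⁶) N.
|F| = 2.75×10⁻¹⁶ N.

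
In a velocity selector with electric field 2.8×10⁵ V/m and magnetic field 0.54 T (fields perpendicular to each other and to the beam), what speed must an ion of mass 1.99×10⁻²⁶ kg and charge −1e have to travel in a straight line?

v = 5.2×10⁵ m/s

Zero net Lorentz force requires |qE| = |q v×B|, i.e. E = vB.
v = E/B = 2.8×10⁵/0.54 = 5.2×10⁵ m/s.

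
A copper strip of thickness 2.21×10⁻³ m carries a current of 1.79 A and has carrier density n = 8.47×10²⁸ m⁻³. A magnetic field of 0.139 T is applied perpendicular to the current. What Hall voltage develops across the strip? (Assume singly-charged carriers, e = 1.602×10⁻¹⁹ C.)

V_H = IB/(n e t).
V_H = (1.79)(0.139)/((8.47×10²⁸)(1.602×10⁻¹⁹)(2.21×10⁻³)) ≈ 8.30×10⁻⁹ V.

V_H ≈ 8.30×10⁻⁹ V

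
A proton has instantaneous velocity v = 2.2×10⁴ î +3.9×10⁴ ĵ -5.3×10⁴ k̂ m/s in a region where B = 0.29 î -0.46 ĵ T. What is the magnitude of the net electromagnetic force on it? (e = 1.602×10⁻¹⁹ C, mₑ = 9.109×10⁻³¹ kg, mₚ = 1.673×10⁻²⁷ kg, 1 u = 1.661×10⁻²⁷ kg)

v×B = (-2.44×10⁴, -1.54×10⁴, -2.14×10⁴) N/C.
F = q v×B = (1.602×10⁻¹⁹ C)·(-2.44×10⁴, -1.54×10⁴, -2.14×10⁴) = (-3.91×10⁻¹⁵, -2.46×10⁻¹⁵, -3.43×10⁻¹⁵) N.
|F| = 5.75×10⁻¹⁵ N.

|F| ≈ 5.75×10⁻¹⁵ N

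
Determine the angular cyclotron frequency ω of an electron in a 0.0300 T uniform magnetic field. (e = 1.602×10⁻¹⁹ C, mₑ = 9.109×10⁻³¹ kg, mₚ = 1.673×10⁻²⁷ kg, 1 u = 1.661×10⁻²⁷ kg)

ω = |q|B/m.
ω = (1.602×10⁻¹⁹)(0.0300)/9.109×10⁻³¹ ≈ 5.28×10⁹ rad/s.

ω ≈ 5.28×10⁹ rad/s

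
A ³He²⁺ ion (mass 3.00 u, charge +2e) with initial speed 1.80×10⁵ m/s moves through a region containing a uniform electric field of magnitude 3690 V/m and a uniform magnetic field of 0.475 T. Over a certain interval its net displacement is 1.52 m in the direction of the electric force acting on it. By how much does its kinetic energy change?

ΔKE ≈ 1.80×10⁻¹⁵ J

The magnetic force is always ⟂ v and does no work; only the electric force changes KE.
ΔKE = F_E · d = |q|E d = (3.204×10⁻¹⁹)(3690)(1.52) ≈ 1.80×10⁻¹⁵ J.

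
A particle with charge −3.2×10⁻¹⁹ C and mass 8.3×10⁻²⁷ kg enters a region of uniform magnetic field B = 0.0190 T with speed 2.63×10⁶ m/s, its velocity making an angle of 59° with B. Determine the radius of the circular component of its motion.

r ≈ 3.08 m

v⊥ = v sinθ = 2.63×10⁶·sin59° ≈ 2.254×10⁶ m/s.
r = m v⊥/(|q|B) = (8.3×10⁻²⁷)(2.254×10⁶)/((3.2×10⁻¹⁹)(0.0190)) ≈ 3.08 m.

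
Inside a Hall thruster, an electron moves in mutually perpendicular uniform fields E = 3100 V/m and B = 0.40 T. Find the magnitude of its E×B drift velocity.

The steady drift has the magnetic force balancing the electric force, so v_d = E/B.
v_d = 3100/0.40 = 7800 m/s.

v_d ≈ 7800 m/s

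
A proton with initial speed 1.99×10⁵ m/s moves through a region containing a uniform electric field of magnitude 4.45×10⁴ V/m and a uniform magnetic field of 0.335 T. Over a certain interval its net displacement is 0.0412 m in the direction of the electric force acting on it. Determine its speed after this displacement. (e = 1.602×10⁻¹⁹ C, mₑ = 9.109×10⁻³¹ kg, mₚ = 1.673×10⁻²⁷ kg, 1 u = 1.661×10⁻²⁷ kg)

v_f ≈ 6.25×10⁵ m/s

B does no work; ΔKE = |q|E d.
½mv_f² = ½mv₀² + |q|Ed = ½(1.673×10⁻²⁷)(1.99×10⁵)² + (1.602×10⁻¹⁹)(4.45×10⁴)(0.0412) ≈ 3.313×10⁻¹⁷ J + 2.937×10⁻¹⁶ J ≈ 3.268×10⁻¹⁶ J.
v_f = √(2·3.268×10⁻¹⁶/1.673×10⁻²⁷) ≈ 6.25×10⁵ m/s.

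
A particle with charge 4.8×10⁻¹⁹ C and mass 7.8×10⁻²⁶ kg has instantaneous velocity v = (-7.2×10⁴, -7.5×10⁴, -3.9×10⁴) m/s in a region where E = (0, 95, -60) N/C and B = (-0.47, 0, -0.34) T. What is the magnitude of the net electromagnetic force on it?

v×B = (2.55×10⁴, -6150, -3.52×10⁴) N/C.
E + v×B = (2.55×10⁴, -6060, -3.53×10⁴) N/C.
F = q(E + v×B) = (4.8×10⁻¹⁹ C)·(2.55×10⁴, -6060, -3.53×10⁴) = (1.22×10⁻¹⁴, -2.91×10⁻¹⁵, -1.69×10⁻¹⁴) N.
|F| = 2.11×10⁻¹⁴ N.

|F| ≈ 2.11×10⁻¹⁴ N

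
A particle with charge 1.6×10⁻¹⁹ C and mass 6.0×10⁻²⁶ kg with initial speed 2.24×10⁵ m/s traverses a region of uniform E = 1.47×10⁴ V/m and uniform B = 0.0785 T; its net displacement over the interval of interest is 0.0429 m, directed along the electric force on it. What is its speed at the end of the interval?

B does no work; ΔKE = |q|E d.
½mv_f² = ½mv₀² + |q|Ed = ½(6.0×10⁻²⁶)(2.24×10⁵)² + (1.6×10⁻¹⁹)(1.47×10⁴)(0.0429) ≈ 1.505×10⁻¹⁵ J + 1.009×10⁻¹⁶ J ≈ 1.606×10⁻¹⁵ J.
v_f = √(2·1.606×10⁻¹⁵/6.0×10⁻²⁶) ≈ 2.31×10⁵ m/s.

v_f ≈ 2.31×10⁵ m/s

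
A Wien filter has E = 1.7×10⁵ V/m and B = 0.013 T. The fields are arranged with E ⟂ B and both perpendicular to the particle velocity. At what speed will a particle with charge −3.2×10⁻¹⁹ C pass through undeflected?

Straight-line motion ⇒ electric and magnetic forces cancel, so E = vB.
v = E/B = 1.7×10⁵/0.013 = 1.3×10⁷ m/s.

v = 1.3×10⁷ m/s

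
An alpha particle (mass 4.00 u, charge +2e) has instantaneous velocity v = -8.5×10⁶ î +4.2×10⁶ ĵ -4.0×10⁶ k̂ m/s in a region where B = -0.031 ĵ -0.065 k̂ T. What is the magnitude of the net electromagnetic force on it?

|F| ≈ 2.34×10⁻¹³ N

v×B = (-3.97×10⁵, -5.52×10⁵, 2.64×10⁵) N/C.
F = q v×B = (3.204×10⁻¹⁹ C)·(-3.97×10⁵, -5.52×10⁵, 2.64×10⁵) = (-1.27×10⁻¹³, -1.77×10⁻¹³, 8.44×10⁻¹⁴) N.
|F| = 2.34×10⁻¹³ N.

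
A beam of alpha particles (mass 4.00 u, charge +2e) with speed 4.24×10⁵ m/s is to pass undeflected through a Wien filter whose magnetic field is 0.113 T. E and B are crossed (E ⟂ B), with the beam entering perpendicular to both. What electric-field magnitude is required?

E = 4.79×10⁴ V/m

For straight-line motion qE = qvB, so E = vB.
E = 4.24×10⁵ × 0.113 = 4.79×10⁴ V/m.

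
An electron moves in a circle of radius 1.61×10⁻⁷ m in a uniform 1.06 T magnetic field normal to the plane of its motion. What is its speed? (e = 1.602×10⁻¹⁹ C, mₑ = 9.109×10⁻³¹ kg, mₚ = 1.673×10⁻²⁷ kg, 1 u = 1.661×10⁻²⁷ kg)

From |q|vB = mv²/r, v = |q|Br/m.
v = (1.602×10⁻¹⁹)(1.06)(1.61×10⁻⁷)/9.109×10⁻³¹ ≈ 3.00×10⁴ m/s.

v ≈ 3.00×10⁴ m/s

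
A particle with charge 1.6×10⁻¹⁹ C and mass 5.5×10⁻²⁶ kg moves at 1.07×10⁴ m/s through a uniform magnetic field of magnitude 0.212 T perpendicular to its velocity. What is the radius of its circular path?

The magnetic force provides the centripetal force: |q|vB = mv²/r.
r = mv/(|q|B) = (5.5×10⁻²⁶)(1.07×10⁴)/((1.6×10⁻¹⁹)(0.212)) ≈ 0.0173 m.

r ≈ 0.0173 m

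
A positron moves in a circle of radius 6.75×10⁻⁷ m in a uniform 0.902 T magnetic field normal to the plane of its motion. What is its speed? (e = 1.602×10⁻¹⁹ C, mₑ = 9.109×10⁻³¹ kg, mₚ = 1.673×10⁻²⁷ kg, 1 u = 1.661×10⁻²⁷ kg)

v ≈ 1.07×10⁵ m/s

From |q|vB = mv²/r, v = |q|Br/m.
v = (1.602×10⁻¹⁹)(0.902)(6.75×10⁻⁷)/9.109×10⁻³¹ ≈ 1.07×10⁵ m/s.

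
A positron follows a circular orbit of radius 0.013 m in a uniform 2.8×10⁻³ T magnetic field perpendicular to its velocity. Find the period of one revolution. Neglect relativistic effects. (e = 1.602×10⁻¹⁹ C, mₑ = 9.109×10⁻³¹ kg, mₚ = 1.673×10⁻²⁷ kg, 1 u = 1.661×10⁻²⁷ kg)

The cyclotron period depends only on m, q, B: T = 2πm/(|q|B).
T = 2π(9.109×10⁻³¹)/((1.602×10⁻¹⁹)(2.8×10⁻³)) ≈ 1.3×10⁻⁸ s.

T ≈ 1.3×10⁻⁸ s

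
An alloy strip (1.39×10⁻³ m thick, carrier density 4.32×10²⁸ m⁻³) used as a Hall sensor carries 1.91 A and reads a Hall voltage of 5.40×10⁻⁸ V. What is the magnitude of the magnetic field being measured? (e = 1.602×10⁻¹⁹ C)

B ≈ 0.272 T

From V_H = IB/(n e t), B = V_H n e t / I.
B = (5.40×10⁻⁸)(4.32×10²⁸)(1.602×10⁻¹⁹)(1.39×10⁻³)/1.91 ≈ 0.272 T.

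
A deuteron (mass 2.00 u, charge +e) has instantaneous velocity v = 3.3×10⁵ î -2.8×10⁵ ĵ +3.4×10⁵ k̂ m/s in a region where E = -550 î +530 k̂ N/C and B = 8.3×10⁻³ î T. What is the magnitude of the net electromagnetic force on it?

|F| ≈ 6.49×10⁻¹⁶ N

v×B = (0, 2820, 2320) N/C.
E + v×B = (-550, 2820, 2850) N/C.
F = q(E + v×B) = (1.602×10⁻¹⁹ C)·(-550, 2820, 2850) = (-8.81×10⁻¹⁷, 4.52×10⁻¹⁶, 4.57×10⁻¹⁶) N.
|F| = 6.49×10⁻¹⁶ N.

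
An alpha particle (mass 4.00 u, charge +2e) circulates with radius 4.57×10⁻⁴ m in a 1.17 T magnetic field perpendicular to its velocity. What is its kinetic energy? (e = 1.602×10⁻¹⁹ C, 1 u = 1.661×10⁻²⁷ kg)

v = |q|Br/m, then KE = ½mv² = (qBr)²/(2m).
v = (3.204×10⁻¹⁹)(1.17)(4.57×10⁻⁴)/6.644×10⁻²⁷ ≈ 2.578×10⁴ m/s.
KE = ½(6.644×10⁻²⁷)(2.578×10⁴)² ≈ 2.21×10⁻¹⁸ J = 13.8 eV.

KE ≈ 13.8 eV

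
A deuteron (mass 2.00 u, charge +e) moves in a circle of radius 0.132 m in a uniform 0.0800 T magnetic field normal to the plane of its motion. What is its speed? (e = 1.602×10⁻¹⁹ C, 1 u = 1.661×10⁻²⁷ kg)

v ≈ 5.09×10⁵ m/s

From |q|vB = mv²/r, v = |q|Br/m.
v = (1.602×10⁻¹⁹)(0.0800)(0.132)/3.322×10⁻²⁷ ≈ 5.09×10⁵ m/s.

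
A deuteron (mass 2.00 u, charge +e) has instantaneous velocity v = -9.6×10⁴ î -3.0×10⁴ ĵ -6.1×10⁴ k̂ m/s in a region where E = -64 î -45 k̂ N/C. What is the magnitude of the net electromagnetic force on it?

Only an electric field acts, so F = qE = (1.602×10⁻¹⁹ C)·(-64.0, 0, -45.0) = (-1.03×10⁻¹⁷, 0, -7.21×10⁻¹⁸) N.
|F| = 1.25×10⁻¹⁷ N.

|F| ≈ 1.25×10⁻¹⁷ N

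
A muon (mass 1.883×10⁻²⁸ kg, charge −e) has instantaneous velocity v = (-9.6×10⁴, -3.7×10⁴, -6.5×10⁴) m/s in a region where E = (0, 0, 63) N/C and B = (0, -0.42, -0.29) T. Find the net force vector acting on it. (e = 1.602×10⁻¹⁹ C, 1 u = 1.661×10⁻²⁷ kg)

v×B = (-1.66×10⁴, -2.78×10⁴, 4.03×10⁴) N/C.
E + v×B = (-1.66×10⁴, -2.78×10⁴, 4.04×10⁴) N/C.
F = q(E + v×B) = (−1.602×10⁻¹⁹ C)·(-1.66×10⁴, -2.78×10⁴, 4.04×10⁴) = (2.65×10⁻¹⁵, 4.46×10⁻¹⁵, -6.47×10⁻¹⁵) N.

F ≈ (2.65×10⁻¹⁵, 4.46×10⁻¹⁵, -6.47×10⁻¹⁵) N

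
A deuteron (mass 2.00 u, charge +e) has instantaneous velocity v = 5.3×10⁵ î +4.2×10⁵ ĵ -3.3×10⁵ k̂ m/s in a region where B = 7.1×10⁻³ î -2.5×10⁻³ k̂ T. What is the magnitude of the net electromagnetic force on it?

v×B = (-1050, -1020, -2980) N/C.
F = q v×B = (1.602×10⁻¹⁹ C)·(-1050, -1020, -2980) = (-1.68×10⁻¹⁶, -1.63×10⁻¹⁶, -4.78×10⁻¹⁶) N.
|F| = 5.32×10⁻¹⁶ N.

|F| ≈ 5.32×10⁻¹⁶ N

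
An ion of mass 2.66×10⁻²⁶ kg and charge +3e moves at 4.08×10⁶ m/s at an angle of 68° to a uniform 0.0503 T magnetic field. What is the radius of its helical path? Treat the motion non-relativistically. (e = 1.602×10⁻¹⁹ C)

v⊥ = v sinθ = 4.08×10⁶·sin68° ≈ 3.783×10⁶ m/s.
r = m v⊥/(|q|B) = (2.66×10⁻²⁶)(3.783×10⁶)/((4.806×10⁻¹⁹)(0.0503)) ≈ 4.16 m.

r ≈ 4.16 m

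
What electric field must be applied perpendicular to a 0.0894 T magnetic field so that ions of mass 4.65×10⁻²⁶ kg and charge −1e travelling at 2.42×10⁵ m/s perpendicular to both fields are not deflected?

For straight-line motion qE = qvB, so E = vB.
E = 2.42×10⁵ × 0.0894 = 2.16×10⁴ V/m.

E = 2.16×10⁴ V/m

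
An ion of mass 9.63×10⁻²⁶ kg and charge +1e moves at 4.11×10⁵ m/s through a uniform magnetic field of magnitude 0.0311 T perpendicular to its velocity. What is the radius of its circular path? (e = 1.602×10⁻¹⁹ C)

r ≈ 7.94 m

The magnetic force provides the centripetal force: |q|vB = mv²/r.
r = mv/(|q|B) = (9.63×10⁻²⁶)(4.11×10⁵)/((1.602×10⁻¹⁹)(0.0311)) ≈ 7.94 m.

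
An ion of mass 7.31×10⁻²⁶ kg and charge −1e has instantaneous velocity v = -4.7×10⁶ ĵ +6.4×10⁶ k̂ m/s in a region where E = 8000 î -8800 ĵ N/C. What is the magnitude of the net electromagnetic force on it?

|F| ≈ 1.91×10⁻¹⁵ N

Only an electric field acts, so F = qE = (−1.602×10⁻¹⁹ C)·(8000, -8800, 0) = (-1.28×10⁻¹⁵, 1.41×10⁻¹⁵, 0) N.
|F| = 1.91×10⁻¹⁵ N.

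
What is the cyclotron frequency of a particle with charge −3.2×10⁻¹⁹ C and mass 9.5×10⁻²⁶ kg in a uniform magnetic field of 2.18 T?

f = |q|B/(2πm).
f = (3.2×10⁻¹⁹)(2.18)/(2π·9.5×10⁻²⁶) ≈ 1.17×10⁶ Hz.

f ≈ 1.17×10⁶ Hz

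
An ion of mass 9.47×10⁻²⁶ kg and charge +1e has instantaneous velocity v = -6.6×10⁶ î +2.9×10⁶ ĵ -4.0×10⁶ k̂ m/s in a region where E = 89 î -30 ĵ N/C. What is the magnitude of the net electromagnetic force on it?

|F| ≈ 1.50×10⁻¹⁷ N

Only an electric field acts, so F = qE = (1.602×10⁻¹⁹ C)·(89.0, -30.0, 0) = (1.43×10⁻¹⁷, -4.81×10⁻¹⁸, 0) N.
|F| = 1.50×10⁻¹⁷ N.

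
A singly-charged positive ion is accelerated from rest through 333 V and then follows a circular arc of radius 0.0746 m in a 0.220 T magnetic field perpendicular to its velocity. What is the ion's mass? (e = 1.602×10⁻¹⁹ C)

Combine |q|V = ½mv² and r = mv/(|q|B): eliminate v to get m = qB²r²/(2V).
m = (1.602×10⁻¹⁹)(0.220)²(0.0746)²/(2·333) ≈ 6.48×10⁻²⁶ kg.

m ≈ 6.48×10⁻²⁶ kg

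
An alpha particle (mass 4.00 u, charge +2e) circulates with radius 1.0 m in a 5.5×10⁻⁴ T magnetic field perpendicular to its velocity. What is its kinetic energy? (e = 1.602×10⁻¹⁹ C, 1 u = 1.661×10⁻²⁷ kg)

v = |q|Br/m, then KE = ½mv² = (qBr)²/(2m).
v = (3.204×10⁻¹⁹)(5.5×10⁻⁴)(1.0)/6.644×10⁻²⁷ ≈ 2.652×10⁴ m/s.
KE = ½(6.644×10⁻²⁷)(2.652×10⁴)² ≈ 2.3×10⁻¹⁸ J = 15 eV.

KE ≈ 15 eV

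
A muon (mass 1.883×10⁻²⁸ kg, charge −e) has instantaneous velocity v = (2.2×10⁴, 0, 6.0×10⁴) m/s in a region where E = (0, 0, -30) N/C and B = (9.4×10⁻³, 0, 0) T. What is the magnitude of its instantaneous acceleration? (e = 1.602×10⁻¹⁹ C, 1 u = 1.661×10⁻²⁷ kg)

|a| ≈ 4.81×10¹¹ m/s²

v×B = (0, 564, 0) N/C.
E + v×B = (0, 564, -30.0) N/C.
F = q(E + v×B) = (−1.602×10⁻¹⁹ C)·(0, 564, -30.0) = (0, -9.04×10⁻¹⁷, 4.81×10⁻¹⁸) N.
|a| = |F|/m = 9.048×10⁻¹⁷/1.883×10⁻²⁸ ≈ 4.81×10¹¹ m/s².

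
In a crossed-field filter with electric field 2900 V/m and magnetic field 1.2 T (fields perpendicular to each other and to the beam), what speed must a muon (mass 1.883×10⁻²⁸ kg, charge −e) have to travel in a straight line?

v = 2400 m/s

Zero net Lorentz force requires |qE| = |q v×B|, i.e. E = vB.
v = E/B = 2900/1.2 = 2400 m/s.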